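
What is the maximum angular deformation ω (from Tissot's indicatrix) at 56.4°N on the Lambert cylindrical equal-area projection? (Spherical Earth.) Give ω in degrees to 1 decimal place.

64.2°

The Lambert cylindrical equal-area projection is the cylindrical equal-area projection with its standard parallel at the equator (φ₀ = 0). Cylindrical equal-area (φ₀ = 0°): h = cos φ / cos 0° along meridians, k = cos 0° / cos φ along parallels; h·k = 1.
At 56.4°: h = 0.5534, k = 1.807; principal scales a = 1.807, b = 0.5534.
sin(ω/2) = (a − b)/(a + b) = 1.254/2.360 = 0.5311, so ω = 2 arcsin(0.5311) ≈ 64.2°.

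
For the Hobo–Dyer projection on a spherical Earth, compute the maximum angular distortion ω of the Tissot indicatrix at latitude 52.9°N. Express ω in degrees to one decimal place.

The Hobo–Dyer projection is cylindrical equal-area with φ₀ = 37.5°. For cylindrical equal-area with standard parallel φ₀, h = cos φ / cos φ₀ and k = cos φ₀ / cos φ, so h·k = 1.
At 52.9°: h = 0.7603, k = 1.315; principal scales a = 1.315, b = 0.7603.
sin(ω/2) = (a − b)/(a + b) = 0.5549/2.076 = 0.2673, so ω = 2 arcsin(0.2673) ≈ 31.0°.

31.0°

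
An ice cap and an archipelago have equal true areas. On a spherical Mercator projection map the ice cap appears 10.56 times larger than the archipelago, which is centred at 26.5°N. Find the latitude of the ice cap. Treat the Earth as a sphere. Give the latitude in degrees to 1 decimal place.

For equal true areas on Mercator, apparent areas scale as sec²φ, so the ratio is cos²φ₂ / cos²φ₁.
cos²φ₂ / cos²φ₁ = 10.56  ⇒  cos φ₁ = cos 26.5° / √10.56 = 0.8949/3.250 = 0.2754.
φ₁ = arccos(0.2754) ≈ 74.0°.

74.0°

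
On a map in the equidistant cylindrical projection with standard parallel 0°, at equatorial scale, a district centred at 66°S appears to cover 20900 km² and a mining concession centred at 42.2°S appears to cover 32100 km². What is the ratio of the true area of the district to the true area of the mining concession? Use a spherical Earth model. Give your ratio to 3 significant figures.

Plate carrée has h = 1 and k = sec φ, giving areal scale sec φ; true area = (apparent area) · cos φ.
True area of district: 20900 × cos(66°) = 20900 × 0.4067 = 8501 km².
True area of mining concession: 32100 × cos(42.2°) = 32100 × 0.7408 = 23780 km².
Ratio = 8501 / 23780 ≈ 0.357.

0.357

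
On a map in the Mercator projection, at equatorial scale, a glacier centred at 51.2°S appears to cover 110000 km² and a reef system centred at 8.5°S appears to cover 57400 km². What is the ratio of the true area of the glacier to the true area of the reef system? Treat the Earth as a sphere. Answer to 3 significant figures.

0.769

Since Mercator area scale is 1/cos²φ, the true area equals the apparent area multiplied by cos²φ.
True area of glacier: 110000 × cos²(51.2°) = 110000 × 0.3926 = 43190 km².
True area of reef system: 57400 × cos²(8.5°) = 57400 × 0.9782 = 56150 km².
Ratio = 43190 / 56150 ≈ 0.769.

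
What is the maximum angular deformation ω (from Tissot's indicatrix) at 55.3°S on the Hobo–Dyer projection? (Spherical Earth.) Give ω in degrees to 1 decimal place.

37.4°

Hobo–Dyer is a cylindrical equal-area projection with standard parallels at ±37.5°. For cylindrical equal-area with standard parallel φ₀, h = cos φ / cos φ₀ and k = cos φ₀ / cos φ, so h·k = 1.
At 55.3°: h = 0.7176, k = 1.394; principal scales a = 1.394, b = 0.7176.
sin(ω/2) = (a − b)/(a + b) = 0.6760/2.111 = 0.3202, so ω = 2 arcsin(0.3202) ≈ 37.4°.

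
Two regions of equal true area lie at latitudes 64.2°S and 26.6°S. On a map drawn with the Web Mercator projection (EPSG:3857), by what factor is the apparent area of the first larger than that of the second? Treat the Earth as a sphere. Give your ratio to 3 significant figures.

4.22

On Mercator, area is exaggerated by sec²φ = 1/cos²φ.
At 64.2°: sec²(64.2°) = 1/0.4352² = 5.279.
At 26.6°: sec²(26.6°) = 1/0.8942² = 1.251.
Ratio = 5.279/1.251 = cos²(26.6°)/cos²(64.2°) ≈ 4.22.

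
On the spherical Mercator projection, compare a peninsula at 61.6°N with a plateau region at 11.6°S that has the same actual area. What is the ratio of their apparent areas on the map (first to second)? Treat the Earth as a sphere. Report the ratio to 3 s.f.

On Mercator, area is exaggerated by sec²φ = 1/cos²φ.
At 61.6°: sec²(61.6°) = 1/0.4756² = 4.421.
At 11.6°: sec²(11.6°) = 1/0.9796² = 1.042.
Ratio = 4.421/1.042 = cos²(11.6°)/cos²(61.6°) ≈ 4.24.

4.24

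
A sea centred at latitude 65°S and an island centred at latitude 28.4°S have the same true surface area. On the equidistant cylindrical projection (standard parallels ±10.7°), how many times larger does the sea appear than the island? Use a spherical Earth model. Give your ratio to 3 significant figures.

The equidistant cylindrical projection with φ₀ = 10.7° has h = 1 (meridians true) and k = cos φ₀ / cos φ along parallels.
Areal scale at 65°: h·k = 1.000 × 2.325 = 2.325.
Areal scale at 28.4°: h·k = 1.000 × 1.117 = 1.117.
Ratio = 2.325/1.117 ≈ 2.08.

2.08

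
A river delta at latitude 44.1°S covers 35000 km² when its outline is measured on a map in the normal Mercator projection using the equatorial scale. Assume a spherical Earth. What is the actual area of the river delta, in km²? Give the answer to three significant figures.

18000 km²

For Mercator, h = k = sec φ (a conformal cylindrical projection has a single point scale, 1/cos φ).
Areal scale = k² = sec²φ = 1/cos²(44.1°) = 1/0.7181² = 1.939.
True area = apparent / (areal scale) = 35000 / 1.939 ≈ 18000 km².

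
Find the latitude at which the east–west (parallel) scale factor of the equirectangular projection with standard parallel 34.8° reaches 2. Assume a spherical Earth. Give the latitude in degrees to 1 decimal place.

65.8°

With standard parallel φ₀ = 34.8°, the equirectangular projection gives x = Rλ cos φ₀, y = Rφ, so h = 1 and k = cos 34.8° / cos φ.
k = cos φ₀ / cos φ = 2  ⇒  cos φ = cos 34.8° / 2 = 0.4106.
φ = arccos(0.4106) ≈ 65.8°.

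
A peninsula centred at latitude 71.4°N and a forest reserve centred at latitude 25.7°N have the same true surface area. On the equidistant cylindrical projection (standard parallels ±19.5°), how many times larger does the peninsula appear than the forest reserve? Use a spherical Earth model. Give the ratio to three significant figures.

With standard parallel φ₀ = 19.5°, the equirectangular projection gives x = Rλ cos φ₀, y = Rφ, so h = 1 and k = cos 19.5° / cos φ.
Areal scale at 71.4°: h·k = 1.000 × 2.955 = 2.955.
Areal scale at 25.7°: h·k = 1.000 × 1.046 = 1.046.
Ratio = 2.955/1.046 ≈ 2.83.

2.83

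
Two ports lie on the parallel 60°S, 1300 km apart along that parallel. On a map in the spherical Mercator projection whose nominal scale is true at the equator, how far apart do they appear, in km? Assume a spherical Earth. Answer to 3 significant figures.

2600 km

For Mercator, h = k = sec φ (a conformal cylindrical projection has a single point scale, 1/cos φ).
Along the parallel, k = sec 60° = 1/0.5000 = 2.000.
Map distance = 1300 × 2.000 ≈ 2600 km.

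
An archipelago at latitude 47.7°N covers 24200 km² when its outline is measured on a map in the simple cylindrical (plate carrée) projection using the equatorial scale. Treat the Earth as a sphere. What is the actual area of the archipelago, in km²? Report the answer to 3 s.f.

In the plate carrée (x = Rλ, y = Rφ), meridians are true-scale (h = 1) and parallels are stretched by k = sec φ.
Areal scale = h·k = 1 × sec φ; at 47.7°, h = 1.000, k = 1.486, so h·k = 1.486.
True area = apparent / (areal scale) = 24200 / 1.486 ≈ 16300 km².

16300 km²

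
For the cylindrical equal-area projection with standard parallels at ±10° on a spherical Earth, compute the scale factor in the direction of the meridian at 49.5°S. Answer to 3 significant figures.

Cylindrical equal-area (φ₀ = 10°): h = cos φ / cos 10° along meridians, k = cos 10° / cos φ along parallels; h·k = 1.
h = cos 49.5° / cos 10° = 0.6494/0.9848 = 0.6595.

0.659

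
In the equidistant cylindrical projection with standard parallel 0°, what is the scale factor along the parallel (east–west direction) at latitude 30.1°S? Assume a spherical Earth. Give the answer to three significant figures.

For the equirectangular projection with φ₀ = 0 (plate carrée), h = 1 along meridians and k = sec φ along parallels.
k = 1/cos 30.1° = 1/0.8652 = 1.156.

1.16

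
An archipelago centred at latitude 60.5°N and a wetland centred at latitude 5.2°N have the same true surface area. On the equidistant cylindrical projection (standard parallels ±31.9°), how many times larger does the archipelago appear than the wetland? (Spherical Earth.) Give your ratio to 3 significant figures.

With standard parallel φ₀ = 31.9°, the equirectangular projection gives x = Rλ cos φ₀, y = Rφ, so h = 1 and k = cos 31.9° / cos φ.
Areal scale at 60.5°: h·k = 1.000 × 1.724 = 1.724.
Areal scale at 5.2°: h·k = 1.000 × 0.8525 = 0.8525.
Ratio = 1.724/0.8525 ≈ 2.02.

2.02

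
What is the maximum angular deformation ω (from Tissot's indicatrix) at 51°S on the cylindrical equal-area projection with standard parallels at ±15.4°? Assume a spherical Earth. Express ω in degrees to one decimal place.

47.5°

Cylindrical equal-area (φ₀ = 15.4°): h = cos φ / cos 15.4° along meridians, k = cos 15.4° / cos φ along parallels; h·k = 1.
At 51°: h = 0.6528, k = 1.532; principal scales a = 1.532, b = 0.6528.
sin(ω/2) = (a − b)/(a + b) = 0.8792/2.185 = 0.4024, so ω = 2 arcsin(0.4024) ≈ 47.5°.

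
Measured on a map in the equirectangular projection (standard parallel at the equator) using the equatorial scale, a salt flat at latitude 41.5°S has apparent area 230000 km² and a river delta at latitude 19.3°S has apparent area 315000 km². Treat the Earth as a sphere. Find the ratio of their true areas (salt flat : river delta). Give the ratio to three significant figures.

0.579

Plate carrée has h = 1 and k = sec φ, giving areal scale sec φ; true area = (apparent area) · cos φ.
True area of salt flat: 230000 × cos(41.5°) = 230000 × 0.7490 = 172300 km².
True area of river delta: 315000 × cos(19.3°) = 315000 × 0.9438 = 297300 km².
Ratio = 172300 / 297300 ≈ 0.579.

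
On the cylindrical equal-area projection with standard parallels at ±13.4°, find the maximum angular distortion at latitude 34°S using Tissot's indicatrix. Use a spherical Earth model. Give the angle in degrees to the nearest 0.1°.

18.2°

Cylindrical equal-area (φ₀ = 13.4°): h = cos φ / cos 13.4° along meridians, k = cos 13.4° / cos φ along parallels; h·k = 1.
At 34°: h = 0.8522, k = 1.173; principal scales a = 1.173, b = 0.8522.
sin(ω/2) = (a − b)/(a + b) = 0.3211/2.026 = 0.1585, so ω = 2 arcsin(0.1585) ≈ 18.2°.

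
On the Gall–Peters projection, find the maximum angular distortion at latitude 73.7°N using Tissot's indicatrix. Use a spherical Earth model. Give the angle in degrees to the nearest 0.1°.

93.4°

The Gall–Peters projection is cylindrical equal-area with φ₀ = 45°. For cylindrical equal-area with standard parallel φ₀, h = cos φ / cos φ₀ and k = cos φ₀ / cos φ, so h·k = 1.
At 73.7°: h = 0.3969, k = 2.519; principal scales a = 2.519, b = 0.3969.
sin(ω/2) = (a − b)/(a + b) = 2.122/2.916 = 0.7278, so ω = 2 arcsin(0.7278) ≈ 93.4°.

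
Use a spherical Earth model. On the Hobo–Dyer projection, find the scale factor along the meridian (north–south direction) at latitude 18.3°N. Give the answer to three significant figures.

1.20

Hobo–Dyer is a cylindrical equal-area projection with standard parallels at ±37.5°. For cylindrical equal-area with standard parallel φ₀, h = cos φ / cos φ₀ and k = cos φ₀ / cos φ, so h·k = 1.
h = cos 18.3° / cos 37.5° = 0.9494/0.7934 = 1.197.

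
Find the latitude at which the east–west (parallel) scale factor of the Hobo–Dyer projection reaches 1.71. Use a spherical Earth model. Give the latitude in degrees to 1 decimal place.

62.4°

The Hobo–Dyer projection is cylindrical equal-area with φ₀ = 37.5°. Cylindrical equal-area (φ₀ = 37.5°): h = cos φ / cos 37.5° along meridians, k = cos 37.5° / cos φ along parallels; h·k = 1.
k = cos φ₀ / cos φ = 1.71  ⇒  cos φ = cos 37.5° / 1.71 = 0.4639.
φ = arccos(0.4639) ≈ 62.4°.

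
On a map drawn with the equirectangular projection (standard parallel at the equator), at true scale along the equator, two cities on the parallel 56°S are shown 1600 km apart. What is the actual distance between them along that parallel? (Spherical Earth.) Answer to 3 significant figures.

895 km

In the plate carrée (x = Rλ, y = Rφ), meridians are true-scale (h = 1) and parallels are stretched by k = sec φ.
Along the parallel at 56°, map distances are exaggerated by k = sec 56° = 1.788.
True distance = 1600 / 1.788 = 1600 × cos 56° ≈ 895 km.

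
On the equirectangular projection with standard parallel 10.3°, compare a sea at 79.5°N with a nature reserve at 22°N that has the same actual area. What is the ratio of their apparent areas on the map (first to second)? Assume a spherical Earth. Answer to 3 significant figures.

With standard parallel φ₀ = 10.3°, the equirectangular projection gives x = Rλ cos φ₀, y = Rφ, so h = 1 and k = cos 10.3° / cos φ.
Areal scale at 79.5°: h·k = 1.000 × 5.399 = 5.399.
Areal scale at 22°: h·k = 1.000 × 1.061 = 1.061.
Ratio = 5.399/1.061 ≈ 5.09.

5.09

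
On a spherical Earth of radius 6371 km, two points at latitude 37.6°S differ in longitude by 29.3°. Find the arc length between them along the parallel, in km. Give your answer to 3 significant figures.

Arc length along a parallel = R cos φ · Δλ (with Δλ in radians).
= 6371 × cos 37.6° × (29.3° × π/180) = 6371 × 0.7923 × 0.5114 ≈ 2580 km.

2580 km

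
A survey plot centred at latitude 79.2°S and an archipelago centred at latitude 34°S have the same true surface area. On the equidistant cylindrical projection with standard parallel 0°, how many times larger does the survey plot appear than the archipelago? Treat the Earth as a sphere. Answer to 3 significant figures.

In the plate carrée (x = Rλ, y = Rφ), meridians are true-scale (h = 1) and parallels are stretched by k = sec φ.
Areal scale at 79.2°: h·k = 1.000 × 5.337 = 5.337.
Areal scale at 34°: h·k = 1.000 × 1.206 = 1.206.
Ratio = 5.337/1.206 ≈ 4.42.

4.42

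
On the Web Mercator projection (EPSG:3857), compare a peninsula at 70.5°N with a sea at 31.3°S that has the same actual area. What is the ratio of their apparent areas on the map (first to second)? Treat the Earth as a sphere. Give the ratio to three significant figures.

6.55

On Mercator, area is exaggerated by sec²φ = 1/cos²φ.
At 70.5°: sec²(70.5°) = 1/0.3338² = 8.974.
At 31.3°: sec²(31.3°) = 1/0.8545² = 1.370.
Ratio = 8.974/1.370 = cos²(31.3°)/cos²(70.5°) ≈ 6.55.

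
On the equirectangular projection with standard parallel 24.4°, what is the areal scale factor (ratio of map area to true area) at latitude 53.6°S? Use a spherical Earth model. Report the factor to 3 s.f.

1.53

In the equirectangular projection with standard parallel φ₀ = 24.4° (x = Rλ cos φ₀, y = Rφ), meridians are true-scale (h = 1) and the parallel scale is k = cos φ₀ / cos φ.
Areal scale = h·k = 1 × cos φ₀ / cos φ; at 53.6°, h = 1.000, k = 1.535, so h·k = 1.535.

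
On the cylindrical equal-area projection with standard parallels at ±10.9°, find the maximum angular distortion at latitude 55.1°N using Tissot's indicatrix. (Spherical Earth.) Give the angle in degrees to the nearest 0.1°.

59.1°

Cylindrical equal-area (φ₀ = 10.9°): h = cos φ / cos 10.9° along meridians, k = cos 10.9° / cos φ along parallels; h·k = 1.
At 55.1°: h = 0.5827, k = 1.716; principal scales a = 1.716, b = 0.5827.
sin(ω/2) = (a − b)/(a + b) = 1.134/2.299 = 0.4931, so ω = 2 arcsin(0.4931) ≈ 59.1°.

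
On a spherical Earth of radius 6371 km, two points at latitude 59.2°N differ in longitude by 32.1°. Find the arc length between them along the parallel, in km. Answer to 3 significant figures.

1830 km

Arc length along a parallel = R cos φ · Δλ (with Δλ in radians).
= 6371 × cos 59.2° × (32.1° × π/180) = 6371 × 0.5120 × 0.5603 ≈ 1830 km.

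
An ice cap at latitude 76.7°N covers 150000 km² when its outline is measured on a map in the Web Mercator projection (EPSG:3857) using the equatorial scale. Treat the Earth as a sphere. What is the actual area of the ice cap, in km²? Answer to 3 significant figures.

Mercator is conformal, so the point scale is isotropic: h = k = sec φ = 1/cos φ.
Areal scale = k² = sec²φ = 1/cos²(76.7°) = 1/0.2300² = 18.90.
True area = apparent / (areal scale) = 150000 / 18.90 ≈ 7940 km².

7940 km²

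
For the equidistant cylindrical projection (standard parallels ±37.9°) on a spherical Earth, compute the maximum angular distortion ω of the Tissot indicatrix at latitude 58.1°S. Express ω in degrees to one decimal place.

22.8°

The equidistant cylindrical projection with φ₀ = 37.9° has h = 1 (meridians true) and k = cos φ₀ / cos φ along parallels.
At 58.1°: h = 1.000, k = 1.493; principal scales a = 1.493, b = 1.000.
sin(ω/2) = (a − b)/(a + b) = 0.4932/2.493 = 0.1978, so ω = 2 arcsin(0.1978) ≈ 22.8°.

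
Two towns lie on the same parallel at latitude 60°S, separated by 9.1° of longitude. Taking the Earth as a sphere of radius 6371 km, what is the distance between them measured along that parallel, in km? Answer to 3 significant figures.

Arc length along a parallel = R cos φ · Δλ (with Δλ in radians).
= 6371 × cos 60° × (9.1° × π/180) = 6371 × 0.5000 × 0.1588 ≈ 506 km.

506 km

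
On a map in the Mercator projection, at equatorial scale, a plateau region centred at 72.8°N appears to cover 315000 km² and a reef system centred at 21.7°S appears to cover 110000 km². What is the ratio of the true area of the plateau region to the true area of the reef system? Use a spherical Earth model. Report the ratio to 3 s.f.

Since Mercator area scale is 1/cos²φ, the true area equals the apparent area multiplied by cos²φ.
True area of plateau region: 315000 × cos²(72.8°) = 315000 × 0.08744 = 27540 km².
True area of reef system: 110000 × cos²(21.7°) = 110000 × 0.8633 = 94960 km².
Ratio = 27540 / 94960 ≈ 0.290.

0.290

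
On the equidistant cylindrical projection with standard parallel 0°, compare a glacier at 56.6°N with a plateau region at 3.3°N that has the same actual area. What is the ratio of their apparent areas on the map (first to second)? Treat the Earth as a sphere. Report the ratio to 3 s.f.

For the equirectangular projection with φ₀ = 0 (plate carrée), h = 1 along meridians and k = sec φ along parallels.
Areal scale at 56.6°: h·k = 1.000 × 1.817 = 1.817.
Areal scale at 3.3°: h·k = 1.000 × 1.002 = 1.002.
Ratio = 1.817/1.002 ≈ 1.81.

1.81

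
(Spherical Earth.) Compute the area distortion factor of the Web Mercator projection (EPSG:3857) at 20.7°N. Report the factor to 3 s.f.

1.14

For Mercator, h = k = sec φ (a conformal cylindrical projection has a single point scale, 1/cos φ).
Areal scale = k² = sec²φ = 1/cos²(20.7°) = 1/0.9354² = 1.143.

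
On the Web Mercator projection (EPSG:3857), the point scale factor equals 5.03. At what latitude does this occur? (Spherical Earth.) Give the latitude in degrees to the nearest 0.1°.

Mercator scale is k = sec φ = 1/cos φ.
1/cos φ = 5.03  ⇒  cos φ = 0.1988  ⇒  φ = arccos(0.1988) ≈ 78.5°.

78.5°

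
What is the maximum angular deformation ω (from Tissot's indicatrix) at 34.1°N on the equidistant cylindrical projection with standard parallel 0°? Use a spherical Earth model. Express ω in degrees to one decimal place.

For the equirectangular projection with φ₀ = 0 (plate carrée), h = 1 along meridians and k = sec φ along parallels.
At 34.1°: h = 1.000, k = 1.208; principal scales a = 1.208, b = 1.000.
sin(ω/2) = (a − b)/(a + b) = 0.2076/2.208 = 0.09406, so ω = 2 arcsin(0.09406) ≈ 10.8°.

10.8°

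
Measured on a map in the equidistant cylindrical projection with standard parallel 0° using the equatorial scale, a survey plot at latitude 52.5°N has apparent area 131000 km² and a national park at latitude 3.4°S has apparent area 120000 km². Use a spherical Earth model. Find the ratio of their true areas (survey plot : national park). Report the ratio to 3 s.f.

0.666

On the plate carrée, areal scale = h·k = 1 × sec φ, so true area = apparent × cos φ.
True area of survey plot: 131000 × cos(52.5°) = 131000 × 0.6088 = 79750 km².
True area of national park: 120000 × cos(3.4°) = 120000 × 0.9982 = 119800 km².
Ratio = 79750 / 119800 ≈ 0.666.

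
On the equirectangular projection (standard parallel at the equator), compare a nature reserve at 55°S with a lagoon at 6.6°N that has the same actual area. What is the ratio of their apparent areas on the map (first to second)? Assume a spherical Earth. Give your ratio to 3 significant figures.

For the equirectangular projection with φ₀ = 0 (plate carrée), h = 1 along meridians and k = sec φ along parallels.
Areal scale at 55°: h·k = 1.000 × 1.743 = 1.743.
Areal scale at 6.6°: h·k = 1.000 × 1.007 = 1.007.
Ratio = 1.743/1.007 ≈ 1.73.

1.73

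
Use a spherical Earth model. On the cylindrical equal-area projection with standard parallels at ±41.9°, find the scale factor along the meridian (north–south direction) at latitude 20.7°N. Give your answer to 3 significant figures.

For cylindrical equal-area with standard parallel φ₀, h = cos φ / cos φ₀ and k = cos φ₀ / cos φ, so h·k = 1.
h = cos 20.7° / cos 41.9° = 0.9354/0.7443 = 1.257.

1.26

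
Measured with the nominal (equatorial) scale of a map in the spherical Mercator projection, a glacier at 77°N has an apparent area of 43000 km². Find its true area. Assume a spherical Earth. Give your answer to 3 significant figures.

2180 km²

Mercator is conformal, so the point scale is isotropic: h = k = sec φ = 1/cos φ.
Areal scale = k² = sec²φ = 1/cos²(77°) = 1/0.2250² = 19.76.
True area = apparent / (areal scale) = 43000 / 19.76 ≈ 2180 km².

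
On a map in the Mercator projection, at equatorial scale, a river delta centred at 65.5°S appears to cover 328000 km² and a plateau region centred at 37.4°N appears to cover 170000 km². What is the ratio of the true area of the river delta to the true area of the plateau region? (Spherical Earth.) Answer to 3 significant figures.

Mercator's areal exaggeration is sec²φ; hence true area = (apparent area) · cos²φ.
True area of river delta: 328000 × cos²(65.5°) = 328000 × 0.1720 = 56410 km².
True area of plateau region: 170000 × cos²(37.4°) = 170000 × 0.6311 = 107300 km².
Ratio = 56410 / 107300 ≈ 0.526.

0.526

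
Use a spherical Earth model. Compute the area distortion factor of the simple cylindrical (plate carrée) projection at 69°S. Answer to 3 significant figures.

2.79

For the equirectangular projection with φ₀ = 0 (plate carrée), h = 1 along meridians and k = sec φ along parallels.
Areal scale = h·k = 1 × sec φ; at 69°, h = 1.000, k = 2.790, so h·k = 2.790.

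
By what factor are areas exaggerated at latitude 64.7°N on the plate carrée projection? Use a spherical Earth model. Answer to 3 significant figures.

For the equirectangular projection with φ₀ = 0 (plate carrée), h = 1 along meridians and k = sec φ along parallels.
Areal scale = h·k = 1 × sec φ; at 64.7°, h = 1.000, k = 2.340, so h·k = 2.340.

2.34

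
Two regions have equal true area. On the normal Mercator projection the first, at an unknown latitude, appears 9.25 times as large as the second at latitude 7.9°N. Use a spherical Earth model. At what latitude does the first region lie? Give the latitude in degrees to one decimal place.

71.0°

For equal true areas on Mercator, apparent areas scale as sec²φ, so the ratio is cos²φ₂ / cos²φ₁.
cos²φ₂ / cos²φ₁ = 9.25  ⇒  cos φ₁ = cos 7.9° / √9.25 = 0.9905/3.041 = 0.3257.
φ₁ = arccos(0.3257) ≈ 71.0°.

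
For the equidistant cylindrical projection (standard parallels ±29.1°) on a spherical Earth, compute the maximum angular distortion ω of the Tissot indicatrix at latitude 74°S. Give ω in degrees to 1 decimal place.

62.7°

The equidistant cylindrical projection with φ₀ = 29.1° has h = 1 (meridians true) and k = cos φ₀ / cos φ along parallels.
At 74°: h = 1.000, k = 3.170; principal scales a = 3.170, b = 1.000.
sin(ω/2) = (a − b)/(a + b) = 2.170/4.170 = 0.5204, so ω = 2 arcsin(0.5204) ≈ 62.7°.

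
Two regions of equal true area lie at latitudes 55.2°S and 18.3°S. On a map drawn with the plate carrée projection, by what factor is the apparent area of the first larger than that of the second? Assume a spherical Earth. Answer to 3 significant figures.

1.66

In the plate carrée (x = Rλ, y = Rφ), meridians are true-scale (h = 1) and parallels are stretched by k = sec φ.
Areal scale at 55.2°: h·k = 1.000 × 1.752 = 1.752.
Areal scale at 18.3°: h·k = 1.000 × 1.053 = 1.053.
Ratio = 1.752/1.053 ≈ 1.66.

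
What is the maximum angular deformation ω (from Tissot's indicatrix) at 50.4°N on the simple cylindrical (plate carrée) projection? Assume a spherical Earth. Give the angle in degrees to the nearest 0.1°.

For the equirectangular projection with φ₀ = 0 (plate carrée), h = 1 along meridians and k = sec φ along parallels.
At 50.4°: h = 1.000, k = 1.569; principal scales a = 1.569, b = 1.000.
sin(ω/2) = (a − b)/(a + b) = 0.5688/2.569 = 0.2214, so ω = 2 arcsin(0.2214) ≈ 25.6°.

25.6°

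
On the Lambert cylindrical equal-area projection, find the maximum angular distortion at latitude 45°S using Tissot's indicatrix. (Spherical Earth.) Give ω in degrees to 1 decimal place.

The Lambert cylindrical equal-area projection is the cylindrical equal-area projection with its standard parallel at the equator (φ₀ = 0). Cylindrical equal-area (φ₀ = 0°): h = cos φ / cos 0° along meridians, k = cos 0° / cos φ along parallels; h·k = 1.
At 45°: h = 0.7071, k = 1.414; principal scales a = 1.414, b = 0.7071.
sin(ω/2) = (a − b)/(a + b) = 0.7071/2.121 = 0.3333, so ω = 2 arcsin(0.3333) ≈ 38.9°.

38.9°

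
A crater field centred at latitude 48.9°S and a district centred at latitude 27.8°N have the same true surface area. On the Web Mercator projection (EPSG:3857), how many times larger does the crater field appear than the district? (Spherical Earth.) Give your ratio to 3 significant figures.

Mercator areal scale is sec²φ.
At 48.9°: sec²(48.9°) = 1/0.6574² = 2.314.
At 27.8°: sec²(27.8°) = 1/0.8846² = 1.278.
Ratio = 2.314/1.278 = cos²(27.8°)/cos²(48.9°) ≈ 1.81.

1.81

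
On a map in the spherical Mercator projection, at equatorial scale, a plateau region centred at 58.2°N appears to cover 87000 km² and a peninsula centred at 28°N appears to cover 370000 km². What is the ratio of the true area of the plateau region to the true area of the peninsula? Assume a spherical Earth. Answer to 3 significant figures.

Since Mercator area scale is 1/cos²φ, the true area equals the apparent area multiplied by cos²φ.
True area of plateau region: 87000 × cos²(58.2°) = 87000 × 0.2777 = 24160 km².
True area of peninsula: 370000 × cos²(28°) = 370000 × 0.7796 = 288500 km².
Ratio = 24160 / 288500 ≈ 0.0838.

0.0838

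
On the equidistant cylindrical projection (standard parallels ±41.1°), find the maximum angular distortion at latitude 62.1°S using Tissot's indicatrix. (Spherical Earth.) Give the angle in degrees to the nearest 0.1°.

27.0°

In the equirectangular projection with standard parallel φ₀ = 41.1° (x = Rλ cos φ₀, y = Rφ), meridians are true-scale (h = 1) and the parallel scale is k = cos φ₀ / cos φ.
At 62.1°: h = 1.000, k = 1.610; principal scales a = 1.610, b = 1.000.
sin(ω/2) = (a − b)/(a + b) = 0.6104/2.610 = 0.2338, so ω = 2 arcsin(0.2338) ≈ 27.0°.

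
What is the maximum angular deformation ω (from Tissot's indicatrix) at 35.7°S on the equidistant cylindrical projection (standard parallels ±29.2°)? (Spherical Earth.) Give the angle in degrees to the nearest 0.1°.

The equidistant cylindrical projection with φ₀ = 29.2° has h = 1 (meridians true) and k = cos φ₀ / cos φ along parallels.
At 35.7°: h = 1.000, k = 1.075; principal scales a = 1.075, b = 1.000.
sin(ω/2) = (a − b)/(a + b) = 0.07492/2.075 = 0.03611, so ω = 2 arcsin(0.03611) ≈ 4.1°.

4.1°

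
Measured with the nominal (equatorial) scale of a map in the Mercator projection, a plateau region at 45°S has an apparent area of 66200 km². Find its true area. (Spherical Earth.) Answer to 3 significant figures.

33100 km²

The Mercator projection is conformal; its linear scale factor is the same in every direction and equals sec φ = 1/cos φ.
Areal scale = k² = sec²φ = 1/cos²(45°) = 1/0.7071² = 2.000.
True area = apparent / (areal scale) = 66200 / 2.000 ≈ 33100 km².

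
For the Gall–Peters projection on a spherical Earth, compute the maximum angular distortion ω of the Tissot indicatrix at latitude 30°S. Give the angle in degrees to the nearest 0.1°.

23.1°

The Gall–Peters projection is cylindrical equal-area with φ₀ = 45°. A cylindrical equal-area projection with standard parallel φ₀ has meridian scale h = cos φ / cos φ₀ and parallel scale k = cos φ₀ / cos φ (so areas are preserved, h·k = 1).
At 30°: h = 1.225, k = 0.8165; principal scales a = 1.225, b = 0.8165.
sin(ω/2) = (a − b)/(a + b) = 0.4082/2.041 = 0.2000, so ω = 2 arcsin(0.2000) ≈ 23.1°.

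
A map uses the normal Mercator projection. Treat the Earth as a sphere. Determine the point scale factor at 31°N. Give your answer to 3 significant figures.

For Mercator, h = k = sec φ (a conformal cylindrical projection has a single point scale, 1/cos φ).
k = 1/cos 31° = 1/0.8572 = 1.167.

1.17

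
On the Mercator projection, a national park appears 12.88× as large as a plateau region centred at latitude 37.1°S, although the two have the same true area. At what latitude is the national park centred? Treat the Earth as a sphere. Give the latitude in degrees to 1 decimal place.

77.2°

For equal true areas on Mercator, apparent areas scale as sec²φ, so the ratio is cos²φ₂ / cos²φ₁.
cos²φ₂ / cos²φ₁ = 12.88  ⇒  cos φ₁ = cos 37.1° / √12.88 = 0.7976/3.589 = 0.2222.
φ₁ = arccos(0.2222) ≈ 77.2°.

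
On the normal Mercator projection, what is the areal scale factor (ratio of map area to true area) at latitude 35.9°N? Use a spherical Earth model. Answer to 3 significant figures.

1.52

The Mercator projection is conformal; its linear scale factor is the same in every direction and equals sec φ = 1/cos φ.
Areal scale = k² = sec²φ = 1/cos²(35.9°) = 1/0.8100² = 1.524.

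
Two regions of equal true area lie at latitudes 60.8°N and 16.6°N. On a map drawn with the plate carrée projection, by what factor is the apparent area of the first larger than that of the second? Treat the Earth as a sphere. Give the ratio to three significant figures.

Plate carrée maps x = Rλ, y = Rφ. The meridian scale is h = 1 and the parallel scale is k = 1/cos φ = sec φ.
Areal scale at 60.8°: h·k = 1.000 × 2.050 = 2.050.
Areal scale at 16.6°: h·k = 1.000 × 1.043 = 1.043.
Ratio = 2.050/1.043 ≈ 1.96.

1.96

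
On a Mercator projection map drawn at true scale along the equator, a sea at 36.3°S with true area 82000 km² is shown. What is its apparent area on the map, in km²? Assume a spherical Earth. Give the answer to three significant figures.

126000 km²

The Mercator projection is conformal; its linear scale factor is the same in every direction and equals sec φ = 1/cos φ.
Areal scale = k² = sec²φ = 1/cos²(36.3°) = 1/0.8059² = 1.540.
Apparent area = 82000 × 1.540 ≈ 126000 km².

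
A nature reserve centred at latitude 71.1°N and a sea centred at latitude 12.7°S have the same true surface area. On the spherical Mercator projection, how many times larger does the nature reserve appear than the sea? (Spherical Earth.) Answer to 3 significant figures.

On Mercator, area is exaggerated by sec²φ = 1/cos²φ.
At 71.1°: sec²(71.1°) = 1/0.3239² = 9.531.
At 12.7°: sec²(12.7°) = 1/0.9755² = 1.051.
Ratio = 9.531/1.051 = cos²(12.7°)/cos²(71.1°) ≈ 9.07.

9.07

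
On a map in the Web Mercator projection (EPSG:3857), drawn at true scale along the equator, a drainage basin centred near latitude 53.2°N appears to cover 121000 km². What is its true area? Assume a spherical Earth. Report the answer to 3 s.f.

43400 km²

The Mercator projection is conformal; its linear scale factor is the same in every direction and equals sec φ = 1/cos φ.
Areal scale = k² = sec²φ = 1/cos²(53.2°) = 1/0.5990² = 2.787.
True area = apparent / (areal scale) = 121000 / 2.787 ≈ 43400 km².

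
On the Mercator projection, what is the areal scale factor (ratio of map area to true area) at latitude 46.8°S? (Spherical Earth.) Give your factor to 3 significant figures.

Mercator is conformal, so the point scale is isotropic: h = k = sec φ = 1/cos φ.
Areal scale = k² = sec²φ = 1/cos²(46.8°) = 1/0.6845² = 2.134.

2.13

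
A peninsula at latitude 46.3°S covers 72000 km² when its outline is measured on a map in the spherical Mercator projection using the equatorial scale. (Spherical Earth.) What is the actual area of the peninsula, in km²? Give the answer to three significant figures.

Mercator is conformal, so the point scale is isotropic: h = k = sec φ = 1/cos φ.
Areal scale = k² = sec²φ = 1/cos²(46.3°) = 1/0.6909² = 2.095.
True area = apparent / (areal scale) = 72000 / 2.095 ≈ 34400 km².

34400 km²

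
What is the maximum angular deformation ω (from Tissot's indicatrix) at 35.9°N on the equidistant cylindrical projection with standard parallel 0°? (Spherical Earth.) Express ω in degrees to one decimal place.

Plate carrée maps x = Rλ, y = Rφ. The meridian scale is h = 1 and the parallel scale is k = 1/cos φ = sec φ.
At 35.9°: h = 1.000, k = 1.235; principal scales a = 1.235, b = 1.000.
sin(ω/2) = (a − b)/(a + b) = 0.2345/2.235 = 0.1049, so ω = 2 arcsin(0.1049) ≈ 12.0°.

12.0°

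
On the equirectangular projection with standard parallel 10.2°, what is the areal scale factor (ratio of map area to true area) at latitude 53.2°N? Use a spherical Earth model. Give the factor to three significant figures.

1.64

The equidistant cylindrical projection with φ₀ = 10.2° has h = 1 (meridians true) and k = cos φ₀ / cos φ along parallels.
Areal scale = h·k = 1 × cos φ₀ / cos φ; at 53.2°, h = 1.000, k = 1.643, so h·k = 1.643.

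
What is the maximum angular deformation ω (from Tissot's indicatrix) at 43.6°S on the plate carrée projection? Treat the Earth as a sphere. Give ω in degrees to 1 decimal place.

18.4°

Plate carrée maps x = Rλ, y = Rφ. The meridian scale is h = 1 and the parallel scale is k = 1/cos φ = sec φ.
At 43.6°: h = 1.000, k = 1.381; principal scales a = 1.381, b = 1.000.
sin(ω/2) = (a − b)/(a + b) = 0.3809/2.381 = 0.1600, so ω = 2 arcsin(0.1600) ≈ 18.4°.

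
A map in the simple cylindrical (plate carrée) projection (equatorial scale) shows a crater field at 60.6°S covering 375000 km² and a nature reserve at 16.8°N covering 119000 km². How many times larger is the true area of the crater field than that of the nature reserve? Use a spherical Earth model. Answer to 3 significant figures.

On the plate carrée, areal scale = h·k = 1 × sec φ, so true area = apparent × cos φ.
True area of crater field: 375000 × cos(60.6°) = 375000 × 0.4909 = 184100 km².
True area of nature reserve: 119000 × cos(16.8°) = 119000 × 0.9573 = 113900 km².
Ratio = 184100 / 113900 ≈ 1.62.

1.62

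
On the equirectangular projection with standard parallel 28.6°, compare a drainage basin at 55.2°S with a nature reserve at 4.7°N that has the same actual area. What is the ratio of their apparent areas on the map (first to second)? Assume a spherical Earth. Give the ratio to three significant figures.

The equidistant cylindrical projection with φ₀ = 28.6° has h = 1 (meridians true) and k = cos φ₀ / cos φ along parallels.
Areal scale at 55.2°: h·k = 1.000 × 1.538 = 1.538.
Areal scale at 4.7°: h·k = 1.000 × 0.8809 = 0.8809.
Ratio = 1.538/0.8809 ≈ 1.75.

1.75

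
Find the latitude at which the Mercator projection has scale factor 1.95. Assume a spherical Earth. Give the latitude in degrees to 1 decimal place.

59.1°

Mercator scale is k = sec φ = 1/cos φ.
1/cos φ = 1.95  ⇒  cos φ = 0.5128  ⇒  φ = arccos(0.5128) ≈ 59.1°.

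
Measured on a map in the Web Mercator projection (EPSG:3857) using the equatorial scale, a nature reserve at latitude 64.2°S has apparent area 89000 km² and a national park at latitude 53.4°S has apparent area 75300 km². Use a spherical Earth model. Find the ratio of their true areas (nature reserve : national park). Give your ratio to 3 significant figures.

0.630

Mercator's areal exaggeration is sec²φ; hence true area = (apparent area) · cos²φ.
True area of nature reserve: 89000 × cos²(64.2°) = 89000 × 0.1894 = 16860 km².
True area of national park: 75300 × cos²(53.4°) = 75300 × 0.3555 = 26770 km².
Ratio = 16860 / 26770 ≈ 0.630.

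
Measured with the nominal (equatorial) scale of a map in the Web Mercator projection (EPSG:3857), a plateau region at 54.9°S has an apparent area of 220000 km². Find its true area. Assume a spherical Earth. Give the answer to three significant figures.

The Mercator projection is conformal; its linear scale factor is the same in every direction and equals sec φ = 1/cos φ.
Areal scale = k² = sec²φ = 1/cos²(54.9°) = 1/0.5750² = 3.025.
True area = apparent / (areal scale) = 220000 / 3.025 ≈ 72700 km².

72700 km²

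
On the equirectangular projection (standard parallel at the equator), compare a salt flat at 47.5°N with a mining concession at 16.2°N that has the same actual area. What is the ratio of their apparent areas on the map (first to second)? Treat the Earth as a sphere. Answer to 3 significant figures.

For the equirectangular projection with φ₀ = 0 (plate carrée), h = 1 along meridians and k = sec φ along parallels.
Areal scale at 47.5°: h·k = 1.000 × 1.480 = 1.480.
Areal scale at 16.2°: h·k = 1.000 × 1.041 = 1.041.
Ratio = 1.480/1.041 ≈ 1.42.

1.42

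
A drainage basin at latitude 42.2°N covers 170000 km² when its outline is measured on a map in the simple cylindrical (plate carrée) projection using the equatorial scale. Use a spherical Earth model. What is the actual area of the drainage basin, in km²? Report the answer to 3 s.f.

In the plate carrée (x = Rλ, y = Rφ), meridians are true-scale (h = 1) and parallels are stretched by k = sec φ.
Areal scale = h·k = 1 × sec φ; at 42.2°, h = 1.000, k = 1.350, so h·k = 1.350.
True area = apparent / (areal scale) = 170000 / 1.350 ≈ 126000 km².

126000 km²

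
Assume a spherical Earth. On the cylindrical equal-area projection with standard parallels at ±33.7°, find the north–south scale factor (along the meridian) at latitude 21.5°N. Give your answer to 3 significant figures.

1.12

A cylindrical equal-area projection with standard parallel φ₀ has meridian scale h = cos φ / cos φ₀ and parallel scale k = cos φ₀ / cos φ (so areas are preserved, h·k = 1).
h = cos 21.5° / cos 33.7° = 0.9304/0.8320 = 1.118.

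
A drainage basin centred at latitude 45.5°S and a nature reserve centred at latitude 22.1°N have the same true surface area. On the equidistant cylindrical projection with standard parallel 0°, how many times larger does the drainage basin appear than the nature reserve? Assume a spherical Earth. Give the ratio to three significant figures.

1.32

In the plate carrée (x = Rλ, y = Rφ), meridians are true-scale (h = 1) and parallels are stretched by k = sec φ.
Areal scale at 45.5°: h·k = 1.000 × 1.427 = 1.427.
Areal scale at 22.1°: h·k = 1.000 × 1.079 = 1.079.
Ratio = 1.427/1.079 ≈ 1.32.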